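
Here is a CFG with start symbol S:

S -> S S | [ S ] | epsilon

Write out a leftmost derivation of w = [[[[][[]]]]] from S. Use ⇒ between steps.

S ⇒ [S]   [S -> [ S ]]
[S] ⇒ [[S]]   [S -> [ S ]]
[[S]] ⇒ [[[S]]]   [S -> [ S ]]
[[[S]]] ⇒ [[[SS]]]   [S -> S S]
[[[SS]]] ⇒ [[[[S]S]]]   [S -> [ S ]]
[[[[S]S]]] ⇒ [[[[]S]]]   [S -> epsilon]
[[[[]S]]] ⇒ [[[[][S]]]]   [S -> [ S ]]
[[[[][S]]]] ⇒ [[[[][[S]]]]]   [S -> [ S ]]
[[[[][[S]]]]] ⇒ [[[[][[]]]]]   [S -> epsilon]

S ⇒ [S] ⇒ [[S]] ⇒ [[[S]]] ⇒ [[[SS]]] ⇒ [[[[S]S]]] ⇒ [[[[]S]]] ⇒ [[[[][S]]]] ⇒ [[[[][[S]]]]] ⇒ [[[[][[]]]]]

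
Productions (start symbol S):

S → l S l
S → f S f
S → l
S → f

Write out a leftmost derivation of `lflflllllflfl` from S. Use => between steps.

S => lSl => lfSfl => lflSlfl => lflfSflfl => lflflSlflfl => lflfllSllflfl => lflflllllflfl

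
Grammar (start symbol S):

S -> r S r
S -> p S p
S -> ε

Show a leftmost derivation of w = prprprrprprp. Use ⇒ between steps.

S ⇒ pSp   [S -> p S p]
pSp ⇒ prSrp   [S -> r S r]
prSrp ⇒ prpSprp   [S -> p S p]
prpSprp ⇒ prprSrprp   [S -> r S r]
prprSrprp ⇒ prprpSprprp   [S -> p S p]
prprpSprprp ⇒ prprprSrprprp   [S -> r S r]
prprprSrprprp ⇒ prprprrprprp   [S -> ε]

S ⇒ pSp ⇒ prSrp ⇒ prpSprp ⇒ prprSrprp ⇒ prprpSprprp ⇒ prprprSrprprp ⇒ prprprrprprp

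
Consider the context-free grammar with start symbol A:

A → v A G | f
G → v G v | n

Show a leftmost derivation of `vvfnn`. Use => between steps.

A => vAG => vvAGG => vvfGG => vvfnG => vvfnn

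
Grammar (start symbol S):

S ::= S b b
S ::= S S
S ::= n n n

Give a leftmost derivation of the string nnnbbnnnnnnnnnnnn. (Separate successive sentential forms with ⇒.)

S ⇒ SS   [S ::= S S]
SS ⇒ SSS   [S ::= S S]
SSS ⇒ SSSS   [S ::= S S]
SSSS ⇒ SSSSS   [S ::= S S]
SSSSS ⇒ SbbSSSS   [S ::= S b b]
SbbSSSS ⇒ nnnbbSSSS   [S ::= n n n]
nnnbbSSSS ⇒ nnnbbnnnSSS   [S ::= n n n]
nnnbbnnnSSS ⇒ nnnbbnnnnnnSS   [S ::= n n n]
nnnbbnnnnnnSS ⇒ nnnbbnnnnnnnnnS   [S ::= n n n]
nnnbbnnnnnnnnnS ⇒ nnnbbnnnnnnnnnnnn   [S ::= n n n]

S⇒SS⇒SSS⇒SSSS⇒SSSSS⇒SbbSSSS⇒nnnbbSSSS⇒nnnbbnnnSSS⇒nnnbbnnnnnnSS⇒nnnbbnnnnnnnnnS⇒nnnbbnnnnnnnnnnnn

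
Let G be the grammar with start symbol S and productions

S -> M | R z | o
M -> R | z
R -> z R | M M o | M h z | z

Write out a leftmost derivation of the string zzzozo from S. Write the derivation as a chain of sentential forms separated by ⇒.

S ⇒ M ⇒ R ⇒ MMo ⇒ RMo ⇒ MMoMo ⇒ RMoMo ⇒ zRMoMo ⇒ zzMoMo ⇒ zzzoMo ⇒ zzzozo

S ⇒ M   [S -> M]
M ⇒ R   [M -> R]
R ⇒ MMo   [R -> M M o]
MMo ⇒ RMo   [M -> R]
RMo ⇒ MMoMo   [R -> M M o]
MMoMo ⇒ RMoMo   [M -> R]
RMoMo ⇒ zRMoMo   [R -> z R]
zRMoMo ⇒ zzMoMo   [R -> z]
zzMoMo ⇒ zzzoMo   [M -> z]
zzzoMo ⇒ zzzozo   [M -> z]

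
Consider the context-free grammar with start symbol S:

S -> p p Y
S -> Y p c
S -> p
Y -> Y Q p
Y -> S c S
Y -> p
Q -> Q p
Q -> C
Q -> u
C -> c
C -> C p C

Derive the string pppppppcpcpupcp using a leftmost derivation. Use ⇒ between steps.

S ⇒ ppY   [S -> p p Y]
ppY ⇒ ppScS   [Y -> S c S]
ppScS ⇒ ppppYcS   [S -> p p Y]
ppppYcS ⇒ ppppYQpcS   [Y -> Y Q p]
ppppYQpcS ⇒ ppppScSQpcS   [Y -> S c S]
ppppScSQpcS ⇒ ppppppYcSQpcS   [S -> p p Y]
ppppppYcSQpcS ⇒ ppppppScScSQpcS   [Y -> S c S]
ppppppScScSQpcS ⇒ pppppppcScSQpcS   [S -> p]
pppppppcScSQpcS ⇒ pppppppcpcSQpcS   [S -> p]
pppppppcpcSQpcS ⇒ pppppppcpcpQpcS   [S -> p]
pppppppcpcpQpcS ⇒ pppppppcpcpupcS   [Q -> u]
pppppppcpcpupcS ⇒ pppppppcpcpupcp   [S -> p]

S ⇒ ppY ⇒ ppScS ⇒ ppppYcS ⇒ ppppYQpcS ⇒ ppppScSQpcS ⇒ ppppppYcSQpcS ⇒ ppppppScScSQpcS ⇒ pppppppcScSQpcS ⇒ pppppppcpcSQpcS ⇒ pppppppcpcpQpcS ⇒ pppppppcpcpupcS ⇒ pppppppcpcpupcp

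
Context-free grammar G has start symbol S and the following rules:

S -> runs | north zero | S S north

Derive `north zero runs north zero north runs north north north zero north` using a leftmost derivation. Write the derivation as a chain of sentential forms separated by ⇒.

S ⇒ S S north   [S -> S S north]
S S north ⇒ S S north S north   [S -> S S north]
S S north S north ⇒ north zero S north S north   [S -> north zero]
north zero S north S north ⇒ north zero S S north north S north   [S -> S S north]
north zero S S north north S north ⇒ north zero S S north S north north S north   [S -> S S north]
north zero S S north S north north S north ⇒ north zero runs S north S north north S north   [S -> runs]
north zero runs S north S north north S north ⇒ north zero runs north zero north S north north S north   [S -> north zero]
north zero runs north zero north S north north S north ⇒ north zero runs north zero north runs north north S north   [S -> runs]
north zero runs north zero north runs north north S north ⇒ north zero runs north zero north runs north north north zero north   [S -> north zero]

S ⇒ S S north ⇒ S S north S north ⇒ north zero S north S north ⇒ north zero S S north north S north ⇒ north zero S S north S north north S north ⇒ north zero runs S north S north north S north ⇒ north zero runs north zero north S north north S north ⇒ north zero runs north zero north runs north north S north ⇒ north zero runs north zero north runs north north north zero north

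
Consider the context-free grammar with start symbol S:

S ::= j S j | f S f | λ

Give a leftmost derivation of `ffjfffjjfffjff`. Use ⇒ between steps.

S⇒fSf⇒ffSff⇒ffjSjff⇒ffjfSfjff⇒ffjffSffjff⇒ffjfffSfffjff⇒ffjfffjSjfffjff⇒ffjfffjjfffjff

S ⇒ fSf   [S ::= f S f]
fSf ⇒ ffSff   [S ::= f S f]
ffSff ⇒ ffjSjff   [S ::= j S j]
ffjSjff ⇒ ffjfSfjff   [S ::= f S f]
ffjfSfjff ⇒ ffjffSffjff   [S ::= f S f]
ffjffSffjff ⇒ ffjfffSfffjff   [S ::= f S f]
ffjfffSfffjff ⇒ ffjfffjSjfffjff   [S ::= j S j]
ffjfffjSjfffjff ⇒ ffjfffjjfffjff   [S ::= λ]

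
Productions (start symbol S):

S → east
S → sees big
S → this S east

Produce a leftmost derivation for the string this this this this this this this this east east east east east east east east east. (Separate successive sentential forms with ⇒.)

S ⇒ this S east ⇒ this this S east east ⇒ this this this S east east east ⇒ this this this this S east east east east ⇒ this this this this this S east east east east east ⇒ this this this this this this S east east east east east east ⇒ this this this this this this this S east east east east east east east ⇒ this this this this this this this this S east east east east east east east east ⇒ this this this this this this this this east east east east east east east east east

S ⇒ this S east   [S → this S east]
this S east ⇒ this this S east east   [S → this S east]
this this S east east ⇒ this this this S east east east   [S → this S east]
this this this S east east east ⇒ this this this this S east east east east   [S → this S east]
this this this this S east east east east ⇒ this this this this this S east east east east east   [S → this S east]
this this this this this S east east east east east ⇒ this this this this this this S east east east east east east   [S → this S east]
this this this this this this S east east east east east east ⇒ this this this this this this this S east east east east east east east   [S → this S east]
this this this this this this this S east east east east east east east ⇒ this this this this this this this this S east east east east east east east east   [S → this S east]
this this this this this this this this S east east east east east east east east ⇒ this this this this this this this this east east east east east east east east east   [S → east]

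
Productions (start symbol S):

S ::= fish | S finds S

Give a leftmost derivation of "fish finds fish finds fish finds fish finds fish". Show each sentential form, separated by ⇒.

S ⇒ S finds S ⇒ fish finds S ⇒ fish finds S finds S ⇒ fish finds S finds S finds S ⇒ fish finds S finds S finds S finds S ⇒ fish finds fish finds S finds S finds S ⇒ fish finds fish finds fish finds S finds S ⇒ fish finds fish finds fish finds fish finds S ⇒ fish finds fish finds fish finds fish finds fish

S ⇒ S finds S   [S ::= S finds S]
S finds S ⇒ fish finds S   [S ::= fish]
fish finds S ⇒ fish finds S finds S   [S ::= S finds S]
fish finds S finds S ⇒ fish finds S finds S finds S   [S ::= S finds S]
fish finds S finds S finds S ⇒ fish finds S finds S finds S finds S   [S ::= S finds S]
fish finds S finds S finds S finds S ⇒ fish finds fish finds S finds S finds S   [S ::= fish]
fish finds fish finds S finds S finds S ⇒ fish finds fish finds fish finds S finds S   [S ::= fish]
fish finds fish finds fish finds S finds S ⇒ fish finds fish finds fish finds fish finds S   [S ::= fish]
fish finds fish finds fish finds fish finds S ⇒ fish finds fish finds fish finds fish finds fish   [S ::= fish]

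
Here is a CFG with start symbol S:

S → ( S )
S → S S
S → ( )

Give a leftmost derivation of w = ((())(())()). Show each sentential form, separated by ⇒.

S ⇒ (S)   [S → ( S )]
(S) ⇒ (SS)   [S → S S]
(SS) ⇒ (SSS)   [S → S S]
(SSS) ⇒ ((S)SS)   [S → ( S )]
((S)SS) ⇒ ((())SS)   [S → ( )]
((())SS) ⇒ ((())(S)S)   [S → ( S )]
((())(S)S) ⇒ ((())(())S)   [S → ( )]
((())(())S) ⇒ ((())(())())   [S → ( )]

S⇒(S)⇒(SS)⇒(SSS)⇒((S)SS)⇒((())SS)⇒((())(S)S)⇒((())(())S)⇒((())(())())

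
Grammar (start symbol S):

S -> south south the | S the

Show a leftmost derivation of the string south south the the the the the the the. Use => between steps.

S => S the => S the the => S the the the => S the the the the => S the the the the the => S the the the the the the => south south the the the the the the the

S => S the   [S -> S the]
S the => S the the   [S -> S the]
S the the => S the the the   [S -> S the]
S the the the => S the the the the   [S -> S the]
S the the the the => S the the the the the   [S -> S the]
S the the the the the => S the the the the the the   [S -> S the]
S the the the the the the => south south the the the the the the the   [S -> south south the]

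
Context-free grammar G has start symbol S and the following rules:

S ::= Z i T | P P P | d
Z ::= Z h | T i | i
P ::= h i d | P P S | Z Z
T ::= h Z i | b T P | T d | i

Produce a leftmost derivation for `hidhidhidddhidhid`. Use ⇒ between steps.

S ⇒ PPP   [S ::= P P P]
PPP ⇒ PPSPP   [P ::= P P S]
PPSPP ⇒ hidPSPP   [P ::= h i d]
hidPSPP ⇒ hidPPSSPP   [P ::= P P S]
hidPPSSPP ⇒ hidhidPSSPP   [P ::= h i d]
hidhidPSSPP ⇒ hidhidhidSSPP   [P ::= h i d]
hidhidhidSSPP ⇒ hidhidhiddSPP   [S ::= d]
hidhidhiddSPP ⇒ hidhidhidddPP   [S ::= d]
hidhidhidddPP ⇒ hidhidhidddhidP   [P ::= h i d]
hidhidhidddhidP ⇒ hidhidhidddhidhid   [P ::= h i d]

S ⇒ PPP ⇒ PPSPP ⇒ hidPSPP ⇒ hidPPSSPP ⇒ hidhidPSSPP ⇒ hidhidhidSSPP ⇒ hidhidhiddSPP ⇒ hidhidhidddPP ⇒ hidhidhidddhidP ⇒ hidhidhidddhidhid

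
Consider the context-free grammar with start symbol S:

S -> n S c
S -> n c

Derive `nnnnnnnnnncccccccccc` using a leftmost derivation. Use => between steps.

S => nSc => nnScc => nnnSccc => nnnnScccc => nnnnnSccccc => nnnnnnScccccc => nnnnnnnSccccccc => nnnnnnnnScccccccc => nnnnnnnnnSccccccccc => nnnnnnnnnncccccccccc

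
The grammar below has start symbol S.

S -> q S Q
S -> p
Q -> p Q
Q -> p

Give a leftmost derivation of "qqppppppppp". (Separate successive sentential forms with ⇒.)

S ⇒ qSQ ⇒ qqSQQ ⇒ qqpQQ ⇒ qqppQQ ⇒ qqpppQQ ⇒ qqppppQQ ⇒ qqpppppQQ ⇒ qqppppppQ ⇒ qqpppppppQ ⇒ qqppppppppQ ⇒ qqppppppppp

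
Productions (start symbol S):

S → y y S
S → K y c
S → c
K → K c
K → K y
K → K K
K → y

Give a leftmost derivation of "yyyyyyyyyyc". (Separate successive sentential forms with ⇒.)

S ⇒ Kyc ⇒ Kyyc ⇒ KKyyc ⇒ KKKyyc ⇒ KyKKyyc ⇒ KKyKKyyc ⇒ KyKyKKyyc ⇒ KyyKyKKyyc ⇒ KKyyKyKKyyc ⇒ yKyyKyKKyyc ⇒ yyyyKyKKyyc ⇒ yyyyyyKKyyc ⇒ yyyyyyyKyyc ⇒ yyyyyyyyyyc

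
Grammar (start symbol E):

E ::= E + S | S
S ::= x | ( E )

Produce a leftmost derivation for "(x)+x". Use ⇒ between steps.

E ⇒ E+S   [E ::= E + S]
E+S ⇒ S+S   [E ::= S]
S+S ⇒ (E)+S   [S ::= ( E )]
(E)+S ⇒ (S)+S   [E ::= S]
(S)+S ⇒ (x)+S   [S ::= x]
(x)+S ⇒ (x)+x   [S ::= x]

E ⇒ E+S ⇒ S+S ⇒ (E)+S ⇒ (S)+S ⇒ (x)+S ⇒ (x)+x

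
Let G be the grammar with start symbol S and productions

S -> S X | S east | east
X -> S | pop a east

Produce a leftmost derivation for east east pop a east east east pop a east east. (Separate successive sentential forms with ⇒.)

S ⇒ S east   [S -> S east]
S east ⇒ S X east   [S -> S X]
S X east ⇒ S east X east   [S -> S east]
S east X east ⇒ S east east X east   [S -> S east]
S east east X east ⇒ S X east east X east   [S -> S X]
S X east east X east ⇒ S east X east east X east   [S -> S east]
S east X east east X east ⇒ east east X east east X east   [S -> east]
east east X east east X east ⇒ east east pop a east east east X east   [X -> pop a east]
east east pop a east east east X east ⇒ east east pop a east east east pop a east east   [X -> pop a east]

S ⇒ S east ⇒ S X east ⇒ S east X east ⇒ S east east X east ⇒ S X east east X east ⇒ S east X east east X east ⇒ east east X east east X east ⇒ east east pop a east east east X east ⇒ east east pop a east east east pop a east east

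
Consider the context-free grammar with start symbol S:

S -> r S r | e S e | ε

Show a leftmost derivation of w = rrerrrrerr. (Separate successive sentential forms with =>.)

S => rSr   [S -> r S r]
rSr => rrSrr   [S -> r S r]
rrSrr => rreSerr   [S -> e S e]
rreSerr => rrerSrerr   [S -> r S r]
rrerSrerr => rrerrSrrerr   [S -> r S r]
rrerrSrrerr => rrerrrrerr   [S -> ε]

S => rSr => rrSrr => rreSerr => rrerSrerr => rrerrSrrerr => rrerrrrerr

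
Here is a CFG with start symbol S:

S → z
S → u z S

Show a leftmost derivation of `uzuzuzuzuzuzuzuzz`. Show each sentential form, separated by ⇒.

S ⇒ uzS   [S → u z S]
uzS ⇒ uzuzS   [S → u z S]
uzuzS ⇒ uzuzuzS   [S → u z S]
uzuzuzS ⇒ uzuzuzuzS   [S → u z S]
uzuzuzuzS ⇒ uzuzuzuzuzS   [S → u z S]
uzuzuzuzuzS ⇒ uzuzuzuzuzuzS   [S → u z S]
uzuzuzuzuzuzS ⇒ uzuzuzuzuzuzuzS   [S → u z S]
uzuzuzuzuzuzuzS ⇒ uzuzuzuzuzuzuzuzS   [S → u z S]
uzuzuzuzuzuzuzuzS ⇒ uzuzuzuzuzuzuzuzz   [S → z]

S⇒uzS⇒uzuzS⇒uzuzuzS⇒uzuzuzuzS⇒uzuzuzuzuzS⇒uzuzuzuzuzuzS⇒uzuzuzuzuzuzuzS⇒uzuzuzuzuzuzuzuzS⇒uzuzuzuzuzuzuzuzz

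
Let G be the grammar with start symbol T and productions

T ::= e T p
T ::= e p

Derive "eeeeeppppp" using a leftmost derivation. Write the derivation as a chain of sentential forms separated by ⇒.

T ⇒ eTp   [T ::= e T p]
eTp ⇒ eeTpp   [T ::= e T p]
eeTpp ⇒ eeeTppp   [T ::= e T p]
eeeTppp ⇒ eeeeTpppp   [T ::= e T p]
eeeeTpppp ⇒ eeeeeppppp   [T ::= e p]

T ⇒ eTp ⇒ eeTpp ⇒ eeeTppp ⇒ eeeeTpppp ⇒ eeeeeppppp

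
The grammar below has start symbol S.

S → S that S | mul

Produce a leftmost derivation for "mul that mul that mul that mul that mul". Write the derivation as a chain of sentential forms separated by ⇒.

S ⇒ S that S ⇒ mul that S ⇒ mul that S that S ⇒ mul that mul that S ⇒ mul that mul that S that S ⇒ mul that mul that mul that S ⇒ mul that mul that mul that S that S ⇒ mul that mul that mul that mul that S ⇒ mul that mul that mul that mul that mul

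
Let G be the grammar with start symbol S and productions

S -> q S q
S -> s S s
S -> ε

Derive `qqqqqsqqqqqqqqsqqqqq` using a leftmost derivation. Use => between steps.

S => qSq => qqSqq => qqqSqqq => qqqqSqqqq => qqqqqSqqqqq => qqqqqsSsqqqqq => qqqqqsqSqsqqqqq => qqqqqsqqSqqsqqqqq => qqqqqsqqqSqqqsqqqqq => qqqqqsqqqqSqqqqsqqqqq => qqqqqsqqqqqqqqsqqqqq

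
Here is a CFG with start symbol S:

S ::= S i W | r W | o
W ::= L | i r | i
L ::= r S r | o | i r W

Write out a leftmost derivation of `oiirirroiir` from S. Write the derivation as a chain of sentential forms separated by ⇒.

S⇒SiW⇒oiW⇒oiL⇒oiirW⇒oiirL⇒oiirirW⇒oiirirL⇒oiirirrSr⇒oiirirrSiWr⇒oiirirroiWr⇒oiirirroiir

S ⇒ SiW   [S ::= S i W]
SiW ⇒ oiW   [S ::= o]
oiW ⇒ oiL   [W ::= L]
oiL ⇒ oiirW   [L ::= i r W]
oiirW ⇒ oiirL   [W ::= L]
oiirL ⇒ oiirirW   [L ::= i r W]
oiirirW ⇒ oiirirL   [W ::= L]
oiirirL ⇒ oiirirrSr   [L ::= r S r]
oiirirrSr ⇒ oiirirrSiWr   [S ::= S i W]
oiirirrSiWr ⇒ oiirirroiWr   [S ::= o]
oiirirroiWr ⇒ oiirirroiir   [W ::= i]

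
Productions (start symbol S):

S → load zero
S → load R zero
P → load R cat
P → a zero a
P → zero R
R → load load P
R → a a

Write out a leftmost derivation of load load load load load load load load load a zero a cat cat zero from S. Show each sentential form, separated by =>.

S => load R zero => load load load P zero => load load load load R cat zero => load load load load load load P cat zero => load load load load load load load R cat cat zero => load load load load load load load load load P cat cat zero => load load load load load load load load load a zero a cat cat zero

S => load R zero   [S → load R zero]
load R zero => load load load P zero   [R → load load P]
load load load P zero => load load load load R cat zero   [P → load R cat]
load load load load R cat zero => load load load load load load P cat zero   [R → load load P]
load load load load load load P cat zero => load load load load load load load R cat cat zero   [P → load R cat]
load load load load load load load R cat cat zero => load load load load load load load load load P cat cat zero   [R → load load P]
load load load load load load load load load P cat cat zero => load load load load load load load load load a zero a cat cat zero   [P → a zero a]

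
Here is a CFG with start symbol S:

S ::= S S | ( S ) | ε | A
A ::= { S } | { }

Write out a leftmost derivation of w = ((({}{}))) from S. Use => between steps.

S => (S) => ((S)) => ((SS)) => (((S)S)) => (((SS)S)) => (((AS)S)) => ((({S}S)S)) => ((({}S)S)) => ((({}A)S)) => ((({}{S})S)) => ((({}{})S)) => ((({}{})))

S => (S)   [S ::= ( S )]
(S) => ((S))   [S ::= ( S )]
((S)) => ((SS))   [S ::= S S]
((SS)) => (((S)S))   [S ::= ( S )]
(((S)S)) => (((SS)S))   [S ::= S S]
(((SS)S)) => (((AS)S))   [S ::= A]
(((AS)S)) => ((({S}S)S))   [A ::= { S }]
((({S}S)S)) => ((({}S)S))   [S ::= ε]
((({}S)S)) => ((({}A)S))   [S ::= A]
((({}A)S)) => ((({}{S})S))   [A ::= { S }]
((({}{S})S)) => ((({}{})S))   [S ::= ε]
((({}{})S)) => ((({}{})))   [S ::= ε]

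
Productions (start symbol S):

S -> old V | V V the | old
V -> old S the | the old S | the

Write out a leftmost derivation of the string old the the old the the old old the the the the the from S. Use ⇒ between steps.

S ⇒ V V the   [S -> V V the]
V V the ⇒ old S the V the   [V -> old S the]
old S the V the ⇒ old V V the the V the   [S -> V V the]
old V V the the V the ⇒ old the V the the V the   [V -> the]
old the V the the V the ⇒ old the the old S the the V the   [V -> the old S]
old the the old S the the V the ⇒ old the the old V V the the the V the   [S -> V V the]
old the the old V V the the the V the ⇒ old the the old the V the the the V the   [V -> the]
old the the old the V the the the V the ⇒ old the the old the the old S the the the V the   [V -> the old S]
old the the old the the old S the the the V the ⇒ old the the old the the old old the the the V the   [S -> old]
old the the old the the old old the the the V the ⇒ old the the old the the old old the the the the the   [V -> the]

S ⇒ V V the ⇒ old S the V the ⇒ old V V the the V the ⇒ old the V the the V the ⇒ old the the old S the the V the ⇒ old the the old V V the the the V the ⇒ old the the old the V the the the V the ⇒ old the the old the the old S the the the V the ⇒ old the the old the the old old the the the V the ⇒ old the the old the the old old the the the the the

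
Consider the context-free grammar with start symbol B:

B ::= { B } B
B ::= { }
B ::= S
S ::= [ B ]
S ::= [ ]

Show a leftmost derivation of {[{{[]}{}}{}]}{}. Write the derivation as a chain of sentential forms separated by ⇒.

B ⇒ {B}B ⇒ {S}B ⇒ {[B]}B ⇒ {[{B}B]}B ⇒ {[{{B}B}B]}B ⇒ {[{{S}B}B]}B ⇒ {[{{[]}B}B]}B ⇒ {[{{[]}{}}B]}B ⇒ {[{{[]}{}}{}]}B ⇒ {[{{[]}{}}{}]}{}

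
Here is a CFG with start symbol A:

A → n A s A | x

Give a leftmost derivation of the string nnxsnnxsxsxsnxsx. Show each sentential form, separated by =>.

A => nAsA => nnAsAsA => nnxsAsA => nnxsnAsAsA => nnxsnnAsAsAsA => nnxsnnxsAsAsA => nnxsnnxsxsAsA => nnxsnnxsxsxsA => nnxsnnxsxsxsnAsA => nnxsnnxsxsxsnxsA => nnxsnnxsxsxsnxsx

A => nAsA   [A → n A s A]
nAsA => nnAsAsA   [A → n A s A]
nnAsAsA => nnxsAsA   [A → x]
nnxsAsA => nnxsnAsAsA   [A → n A s A]
nnxsnAsAsA => nnxsnnAsAsAsA   [A → n A s A]
nnxsnnAsAsAsA => nnxsnnxsAsAsA   [A → x]
nnxsnnxsAsAsA => nnxsnnxsxsAsA   [A → x]
nnxsnnxsxsAsA => nnxsnnxsxsxsA   [A → x]
nnxsnnxsxsxsA => nnxsnnxsxsxsnAsA   [A → n A s A]
nnxsnnxsxsxsnAsA => nnxsnnxsxsxsnxsA   [A → x]
nnxsnnxsxsxsnxsA => nnxsnnxsxsxsnxsx   [A → x]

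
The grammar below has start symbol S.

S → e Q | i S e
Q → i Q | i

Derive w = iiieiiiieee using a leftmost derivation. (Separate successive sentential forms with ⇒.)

S ⇒ iSe   [S → i S e]
iSe ⇒ iiSee   [S → i S e]
iiSee ⇒ iiiSeee   [S → i S e]
iiiSeee ⇒ iiieQeee   [S → e Q]
iiieQeee ⇒ iiieiQeee   [Q → i Q]
iiieiQeee ⇒ iiieiiQeee   [Q → i Q]
iiieiiQeee ⇒ iiieiiiQeee   [Q → i Q]
iiieiiiQeee ⇒ iiieiiiieee   [Q → i]

S ⇒ iSe ⇒ iiSee ⇒ iiiSeee ⇒ iiieQeee ⇒ iiieiQeee ⇒ iiieiiQeee ⇒ iiieiiiQeee ⇒ iiieiiiieee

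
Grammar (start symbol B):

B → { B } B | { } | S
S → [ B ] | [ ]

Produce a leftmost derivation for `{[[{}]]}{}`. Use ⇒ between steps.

B ⇒ {B}B ⇒ {S}B ⇒ {[B]}B ⇒ {[S]}B ⇒ {[[B]]}B ⇒ {[[{}]]}B ⇒ {[[{}]]}{}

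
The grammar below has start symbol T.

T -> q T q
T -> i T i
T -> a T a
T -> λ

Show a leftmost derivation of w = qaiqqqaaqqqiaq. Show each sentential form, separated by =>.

T => qTq   [T -> q T q]
qTq => qaTaq   [T -> a T a]
qaTaq => qaiTiaq   [T -> i T i]
qaiTiaq => qaiqTqiaq   [T -> q T q]
qaiqTqiaq => qaiqqTqqiaq   [T -> q T q]
qaiqqTqqiaq => qaiqqqTqqqiaq   [T -> q T q]
qaiqqqTqqqiaq => qaiqqqaTaqqqiaq   [T -> a T a]
qaiqqqaTaqqqiaq => qaiqqqaaqqqiaq   [T -> λ]

T => qTq => qaTaq => qaiTiaq => qaiqTqiaq => qaiqqTqqiaq => qaiqqqTqqqiaq => qaiqqqaTaqqqiaq => qaiqqqaaqqqiaq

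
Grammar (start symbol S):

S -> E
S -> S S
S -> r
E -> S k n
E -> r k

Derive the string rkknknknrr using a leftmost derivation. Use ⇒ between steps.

S ⇒ SS   [S -> S S]
SS ⇒ ES   [S -> E]
ES ⇒ SknS   [E -> S k n]
SknS ⇒ EknS   [S -> E]
EknS ⇒ SknknS   [E -> S k n]
SknknS ⇒ EknknS   [S -> E]
EknknS ⇒ SknknknS   [E -> S k n]
SknknknS ⇒ EknknknS   [S -> E]
EknknknS ⇒ rkknknknS   [E -> r k]
rkknknknS ⇒ rkknknknSS   [S -> S S]
rkknknknSS ⇒ rkknknknrS   [S -> r]
rkknknknrS ⇒ rkknknknrr   [S -> r]

S⇒SS⇒ES⇒SknS⇒EknS⇒SknknS⇒EknknS⇒SknknknS⇒EknknknS⇒rkknknknS⇒rkknknknSS⇒rkknknknrS⇒rkknknknrr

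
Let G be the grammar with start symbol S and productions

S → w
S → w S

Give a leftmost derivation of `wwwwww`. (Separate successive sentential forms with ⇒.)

S ⇒ wS ⇒ wwS ⇒ wwwS ⇒ wwwwS ⇒ wwwwwS ⇒ wwwwww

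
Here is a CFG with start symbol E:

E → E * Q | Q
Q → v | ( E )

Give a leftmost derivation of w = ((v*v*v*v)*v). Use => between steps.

E=>Q=>(E)=>(E*Q)=>(Q*Q)=>((E)*Q)=>((E*Q)*Q)=>((E*Q*Q)*Q)=>((E*Q*Q*Q)*Q)=>((Q*Q*Q*Q)*Q)=>((v*Q*Q*Q)*Q)=>((v*v*Q*Q)*Q)=>((v*v*v*Q)*Q)=>((v*v*v*v)*Q)=>((v*v*v*v)*v)

E => Q   [E → Q]
Q => (E)   [Q → ( E )]
(E) => (E*Q)   [E → E * Q]
(E*Q) => (Q*Q)   [E → Q]
(Q*Q) => ((E)*Q)   [Q → ( E )]
((E)*Q) => ((E*Q)*Q)   [E → E * Q]
((E*Q)*Q) => ((E*Q*Q)*Q)   [E → E * Q]
((E*Q*Q)*Q) => ((E*Q*Q*Q)*Q)   [E → E * Q]
((E*Q*Q*Q)*Q) => ((Q*Q*Q*Q)*Q)   [E → Q]
((Q*Q*Q*Q)*Q) => ((v*Q*Q*Q)*Q)   [Q → v]
((v*Q*Q*Q)*Q) => ((v*v*Q*Q)*Q)   [Q → v]
((v*v*Q*Q)*Q) => ((v*v*v*Q)*Q)   [Q → v]
((v*v*v*Q)*Q) => ((v*v*v*v)*Q)   [Q → v]
((v*v*v*v)*Q) => ((v*v*v*v)*v)   [Q → v]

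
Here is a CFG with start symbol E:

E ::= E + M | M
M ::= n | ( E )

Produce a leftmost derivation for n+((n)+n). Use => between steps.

E => E+M => M+M => n+M => n+(E) => n+(E+M) => n+(M+M) => n+((E)+M) => n+((M)+M) => n+((n)+M) => n+((n)+n)

E => E+M   [E ::= E + M]
E+M => M+M   [E ::= M]
M+M => n+M   [M ::= n]
n+M => n+(E)   [M ::= ( E )]
n+(E) => n+(E+M)   [E ::= E + M]
n+(E+M) => n+(M+M)   [E ::= M]
n+(M+M) => n+((E)+M)   [M ::= ( E )]
n+((E)+M) => n+((M)+M)   [E ::= M]
n+((M)+M) => n+((n)+M)   [M ::= n]
n+((n)+M) => n+((n)+n)   [M ::= n]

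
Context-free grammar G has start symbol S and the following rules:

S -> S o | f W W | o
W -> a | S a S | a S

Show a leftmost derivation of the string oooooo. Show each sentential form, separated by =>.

S => So => Soo => Sooo => Soooo => Sooooo => oooooo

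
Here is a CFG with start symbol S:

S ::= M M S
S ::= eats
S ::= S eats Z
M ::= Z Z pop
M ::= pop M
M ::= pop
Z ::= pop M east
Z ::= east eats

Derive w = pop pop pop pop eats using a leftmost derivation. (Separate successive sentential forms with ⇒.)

S ⇒ M M S   [S ::= M M S]
M M S ⇒ pop M M S   [M ::= pop M]
pop M M S ⇒ pop pop M M S   [M ::= pop M]
pop pop M M S ⇒ pop pop pop M S   [M ::= pop]
pop pop pop M S ⇒ pop pop pop pop S   [M ::= pop]
pop pop pop pop S ⇒ pop pop pop pop eats   [S ::= eats]

S ⇒ M M S ⇒ pop M M S ⇒ pop pop M M S ⇒ pop pop pop M S ⇒ pop pop pop pop S ⇒ pop pop pop pop eats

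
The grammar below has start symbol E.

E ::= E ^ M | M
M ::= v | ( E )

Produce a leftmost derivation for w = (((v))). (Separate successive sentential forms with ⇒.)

E ⇒ M   [E ::= M]
M ⇒ (E)   [M ::= ( E )]
(E) ⇒ (M)   [E ::= M]
(M) ⇒ ((E))   [M ::= ( E )]
((E)) ⇒ ((M))   [E ::= M]
((M)) ⇒ (((E)))   [M ::= ( E )]
(((E))) ⇒ (((M)))   [E ::= M]
(((M))) ⇒ (((v)))   [M ::= v]

E ⇒ M ⇒ (E) ⇒ (M) ⇒ ((E)) ⇒ ((M)) ⇒ (((E))) ⇒ (((M))) ⇒ (((v)))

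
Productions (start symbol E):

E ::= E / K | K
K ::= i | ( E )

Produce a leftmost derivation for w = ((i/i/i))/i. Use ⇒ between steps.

E ⇒ E/K ⇒ K/K ⇒ (E)/K ⇒ (K)/K ⇒ ((E))/K ⇒ ((E/K))/K ⇒ ((E/K/K))/K ⇒ ((K/K/K))/K ⇒ ((i/K/K))/K ⇒ ((i/i/K))/K ⇒ ((i/i/i))/K ⇒ ((i/i/i))/i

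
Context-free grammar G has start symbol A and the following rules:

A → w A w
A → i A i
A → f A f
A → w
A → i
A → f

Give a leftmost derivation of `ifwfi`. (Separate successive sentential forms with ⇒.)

A ⇒ iAi ⇒ ifAfi ⇒ ifwfi

A ⇒ iAi   [A → i A i]
iAi ⇒ ifAfi   [A → f A f]
ifAfi ⇒ ifwfi   [A → w]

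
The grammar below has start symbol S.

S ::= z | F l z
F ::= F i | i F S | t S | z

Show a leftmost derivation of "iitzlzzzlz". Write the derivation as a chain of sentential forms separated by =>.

S => Flz => iFSlz => iiFSSlz => iitSSSlz => iitFlzSSlz => iitzlzSSlz => iitzlzzSlz => iitzlzzzlz

S => Flz   [S ::= F l z]
Flz => iFSlz   [F ::= i F S]
iFSlz => iiFSSlz   [F ::= i F S]
iiFSSlz => iitSSSlz   [F ::= t S]
iitSSSlz => iitFlzSSlz   [S ::= F l z]
iitFlzSSlz => iitzlzSSlz   [F ::= z]
iitzlzSSlz => iitzlzzSlz   [S ::= z]
iitzlzzSlz => iitzlzzzlz   [S ::= z]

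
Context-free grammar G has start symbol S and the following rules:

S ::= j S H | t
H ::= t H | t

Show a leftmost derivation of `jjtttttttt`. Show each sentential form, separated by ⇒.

S⇒jSH⇒jjSHH⇒jjtHH⇒jjttHH⇒jjtttHH⇒jjttttHH⇒jjtttttHH⇒jjttttttH⇒jjtttttttH⇒jjtttttttt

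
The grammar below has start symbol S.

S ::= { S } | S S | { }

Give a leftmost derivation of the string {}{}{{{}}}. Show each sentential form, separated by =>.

S => SS => {}S => {}SS => {}{}S => {}{}{S} => {}{}{{S}} => {}{}{{{}}}

S => SS   [S ::= S S]
SS => {}S   [S ::= { }]
{}S => {}SS   [S ::= S S]
{}SS => {}{}S   [S ::= { }]
{}{}S => {}{}{S}   [S ::= { S }]
{}{}{S} => {}{}{{S}}   [S ::= { S }]
{}{}{{S}} => {}{}{{{}}}   [S ::= { }]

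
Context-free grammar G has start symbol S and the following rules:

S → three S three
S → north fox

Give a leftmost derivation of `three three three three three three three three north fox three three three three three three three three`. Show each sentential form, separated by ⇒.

S ⇒ three S three ⇒ three three S three three ⇒ three three three S three three three ⇒ three three three three S three three three three ⇒ three three three three three S three three three three three ⇒ three three three three three three S three three three three three three ⇒ three three three three three three three S three three three three three three three ⇒ three three three three three three three three S three three three three three three three three ⇒ three three three three three three three three north fox three three three three three three three three

S ⇒ three S three   [S → three S three]
three S three ⇒ three three S three three   [S → three S three]
three three S three three ⇒ three three three S three three three   [S → three S three]
three three three S three three three ⇒ three three three three S three three three three   [S → three S three]
three three three three S three three three three ⇒ three three three three three S three three three three three   [S → three S three]
three three three three three S three three three three three ⇒ three three three three three three S three three three three three three   [S → three S three]
three three three three three three S three three three three three three ⇒ three three three three three three three S three three three three three three three   [S → three S three]
three three three three three three three S three three three three three three three ⇒ three three three three three three three three S three three three three three three three three   [S → three S three]
three three three three three three three three S three three three three three three three three ⇒ three three three three three three three three north fox three three three three three three three three   [S → north fox]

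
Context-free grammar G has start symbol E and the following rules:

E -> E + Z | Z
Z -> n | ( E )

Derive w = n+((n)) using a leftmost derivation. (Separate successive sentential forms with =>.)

E => E+Z => Z+Z => n+Z => n+(E) => n+(Z) => n+((E)) => n+((Z)) => n+((n))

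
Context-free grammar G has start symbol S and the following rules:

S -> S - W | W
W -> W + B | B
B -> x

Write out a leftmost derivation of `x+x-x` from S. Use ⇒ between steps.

S⇒S-W⇒W-W⇒W+B-W⇒B+B-W⇒x+B-W⇒x+x-W⇒x+x-B⇒x+x-x

S ⇒ S-W   [S -> S - W]
S-W ⇒ W-W   [S -> W]
W-W ⇒ W+B-W   [W -> W + B]
W+B-W ⇒ B+B-W   [W -> B]
B+B-W ⇒ x+B-W   [B -> x]
x+B-W ⇒ x+x-W   [B -> x]
x+x-W ⇒ x+x-B   [W -> B]
x+x-B ⇒ x+x-x   [B -> x]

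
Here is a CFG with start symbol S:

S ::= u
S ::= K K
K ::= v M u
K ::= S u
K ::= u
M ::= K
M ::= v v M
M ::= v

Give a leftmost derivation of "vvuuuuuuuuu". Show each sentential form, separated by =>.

S=>KK=>SuK=>KKuK=>vMuKuK=>vKuKuK=>vSuuKuK=>vKKuuKuK=>vvMuKuuKuK=>vvKuKuuKuK=>vvuuKuuKuK=>vvuuuuuKuK=>vvuuuuuSuuK=>vvuuuuuuuuK=>vvuuuuuuuuu

S => KK   [S ::= K K]
KK => SuK   [K ::= S u]
SuK => KKuK   [S ::= K K]
KKuK => vMuKuK   [K ::= v M u]
vMuKuK => vKuKuK   [M ::= K]
vKuKuK => vSuuKuK   [K ::= S u]
vSuuKuK => vKKuuKuK   [S ::= K K]
vKKuuKuK => vvMuKuuKuK   [K ::= v M u]
vvMuKuuKuK => vvKuKuuKuK   [M ::= K]
vvKuKuuKuK => vvuuKuuKuK   [K ::= u]
vvuuKuuKuK => vvuuuuuKuK   [K ::= u]
vvuuuuuKuK => vvuuuuuSuuK   [K ::= S u]
vvuuuuuSuuK => vvuuuuuuuuK   [S ::= u]
vvuuuuuuuuK => vvuuuuuuuuu   [K ::= u]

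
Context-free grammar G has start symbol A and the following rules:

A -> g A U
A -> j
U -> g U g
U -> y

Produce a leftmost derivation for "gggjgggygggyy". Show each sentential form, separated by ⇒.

A ⇒ gAU   [A -> g A U]
gAU ⇒ ggAUU   [A -> g A U]
ggAUU ⇒ gggAUUU   [A -> g A U]
gggAUUU ⇒ gggjUUU   [A -> j]
gggjUUU ⇒ gggjgUgUU   [U -> g U g]
gggjgUgUU ⇒ gggjggUggUU   [U -> g U g]
gggjggUggUU ⇒ gggjgggUgggUU   [U -> g U g]
gggjgggUgggUU ⇒ gggjgggygggUU   [U -> y]
gggjgggygggUU ⇒ gggjgggygggyU   [U -> y]
gggjgggygggyU ⇒ gggjgggygggyy   [U -> y]

A⇒gAU⇒ggAUU⇒gggAUUU⇒gggjUUU⇒gggjgUgUU⇒gggjggUggUU⇒gggjgggUgggUU⇒gggjgggygggUU⇒gggjgggygggyU⇒gggjgggygggyy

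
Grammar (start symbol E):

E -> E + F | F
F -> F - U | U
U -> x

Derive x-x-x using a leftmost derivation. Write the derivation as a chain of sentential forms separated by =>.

E=>F=>F-U=>F-U-U=>U-U-U=>x-U-U=>x-x-U=>x-x-x

E => F   [E -> F]
F => F-U   [F -> F - U]
F-U => F-U-U   [F -> F - U]
F-U-U => U-U-U   [F -> U]
U-U-U => x-U-U   [U -> x]
x-U-U => x-x-U   [U -> x]
x-x-U => x-x-x   [U -> x]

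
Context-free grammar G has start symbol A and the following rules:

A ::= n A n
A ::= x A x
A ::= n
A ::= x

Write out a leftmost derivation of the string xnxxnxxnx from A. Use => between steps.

A => xAx => xnAnx => xnxAxnx => xnxxAxxnx => xnxxnxxnx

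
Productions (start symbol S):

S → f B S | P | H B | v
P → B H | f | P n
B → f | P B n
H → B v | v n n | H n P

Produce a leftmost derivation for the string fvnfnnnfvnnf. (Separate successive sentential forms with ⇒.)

S ⇒ HB ⇒ HnPB ⇒ HnPnPB ⇒ BvnPnPB ⇒ fvnPnPB ⇒ fvnPnnPB ⇒ fvnPnnnPB ⇒ fvnfnnnPB ⇒ fvnfnnnBHB ⇒ fvnfnnnfHB ⇒ fvnfnnnfvnnB ⇒ fvnfnnnfvnnf

S ⇒ HB   [S → H B]
HB ⇒ HnPB   [H → H n P]
HnPB ⇒ HnPnPB   [H → H n P]
HnPnPB ⇒ BvnPnPB   [H → B v]
BvnPnPB ⇒ fvnPnPB   [B → f]
fvnPnPB ⇒ fvnPnnPB   [P → P n]
fvnPnnPB ⇒ fvnPnnnPB   [P → P n]
fvnPnnnPB ⇒ fvnfnnnPB   [P → f]
fvnfnnnPB ⇒ fvnfnnnBHB   [P → B H]
fvnfnnnBHB ⇒ fvnfnnnfHB   [B → f]
fvnfnnnfHB ⇒ fvnfnnnfvnnB   [H → v n n]
fvnfnnnfvnnB ⇒ fvnfnnnfvnnf   [B → f]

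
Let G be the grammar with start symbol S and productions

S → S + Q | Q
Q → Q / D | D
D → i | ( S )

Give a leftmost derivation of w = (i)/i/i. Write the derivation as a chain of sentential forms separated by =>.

S => Q   [S → Q]
Q => Q/D   [Q → Q / D]
Q/D => Q/D/D   [Q → Q / D]
Q/D/D => D/D/D   [Q → D]
D/D/D => (S)/D/D   [D → ( S )]
(S)/D/D => (Q)/D/D   [S → Q]
(Q)/D/D => (D)/D/D   [Q → D]
(D)/D/D => (i)/D/D   [D → i]
(i)/D/D => (i)/i/D   [D → i]
(i)/i/D => (i)/i/i   [D → i]

S=>Q=>Q/D=>Q/D/D=>D/D/D=>(S)/D/D=>(Q)/D/D=>(D)/D/D=>(i)/D/D=>(i)/i/D=>(i)/i/i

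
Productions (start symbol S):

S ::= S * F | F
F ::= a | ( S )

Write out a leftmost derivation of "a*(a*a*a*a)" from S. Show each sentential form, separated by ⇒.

S⇒S*F⇒F*F⇒a*F⇒a*(S)⇒a*(S*F)⇒a*(S*F*F)⇒a*(S*F*F*F)⇒a*(F*F*F*F)⇒a*(a*F*F*F)⇒a*(a*a*F*F)⇒a*(a*a*a*F)⇒a*(a*a*a*a)

S ⇒ S*F   [S ::= S * F]
S*F ⇒ F*F   [S ::= F]
F*F ⇒ a*F   [F ::= a]
a*F ⇒ a*(S)   [F ::= ( S )]
a*(S) ⇒ a*(S*F)   [S ::= S * F]
a*(S*F) ⇒ a*(S*F*F)   [S ::= S * F]
a*(S*F*F) ⇒ a*(S*F*F*F)   [S ::= S * F]
a*(S*F*F*F) ⇒ a*(F*F*F*F)   [S ::= F]
a*(F*F*F*F) ⇒ a*(a*F*F*F)   [F ::= a]
a*(a*F*F*F) ⇒ a*(a*a*F*F)   [F ::= a]
a*(a*a*F*F) ⇒ a*(a*a*a*F)   [F ::= a]
a*(a*a*a*F) ⇒ a*(a*a*a*a)   [F ::= a]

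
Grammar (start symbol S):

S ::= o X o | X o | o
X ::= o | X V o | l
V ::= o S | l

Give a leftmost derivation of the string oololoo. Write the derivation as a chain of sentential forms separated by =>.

S=>oXo=>oXVoo=>oXVoVoo=>ooVoVoo=>ooloVoo=>oololoo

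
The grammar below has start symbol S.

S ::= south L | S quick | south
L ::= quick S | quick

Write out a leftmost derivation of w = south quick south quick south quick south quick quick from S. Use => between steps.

S => south L => south quick S => south quick south L => south quick south quick S => south quick south quick south L => south quick south quick south quick S => south quick south quick south quick S quick => south quick south quick south quick S quick quick => south quick south quick south quick south quick quick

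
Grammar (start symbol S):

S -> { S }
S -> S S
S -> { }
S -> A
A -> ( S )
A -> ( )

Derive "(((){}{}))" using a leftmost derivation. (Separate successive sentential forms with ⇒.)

S⇒A⇒(S)⇒(A)⇒((S))⇒((SS))⇒((SSS))⇒((ASS))⇒((()SS))⇒(((){}S))⇒(((){}{}))

S ⇒ A   [S -> A]
A ⇒ (S)   [A -> ( S )]
(S) ⇒ (A)   [S -> A]
(A) ⇒ ((S))   [A -> ( S )]
((S)) ⇒ ((SS))   [S -> S S]
((SS)) ⇒ ((SSS))   [S -> S S]
((SSS)) ⇒ ((ASS))   [S -> A]
((ASS)) ⇒ ((()SS))   [A -> ( )]
((()SS)) ⇒ (((){}S))   [S -> { }]
(((){}S)) ⇒ (((){}{}))   [S -> { }]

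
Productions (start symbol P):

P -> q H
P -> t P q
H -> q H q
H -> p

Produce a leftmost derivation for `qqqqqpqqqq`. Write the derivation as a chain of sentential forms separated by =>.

P => qH => qqHq => qqqHqq => qqqqHqqq => qqqqqHqqqq => qqqqqpqqqq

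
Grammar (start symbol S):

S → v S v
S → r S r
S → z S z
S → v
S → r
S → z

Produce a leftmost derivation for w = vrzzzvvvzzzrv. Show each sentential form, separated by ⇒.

S⇒vSv⇒vrSrv⇒vrzSzrv⇒vrzzSzzrv⇒vrzzzSzzzrv⇒vrzzzvSvzzzrv⇒vrzzzvvvzzzrv

S ⇒ vSv   [S → v S v]
vSv ⇒ vrSrv   [S → r S r]
vrSrv ⇒ vrzSzrv   [S → z S z]
vrzSzrv ⇒ vrzzSzzrv   [S → z S z]
vrzzSzzrv ⇒ vrzzzSzzzrv   [S → z S z]
vrzzzSzzzrv ⇒ vrzzzvSvzzzrv   [S → v S v]
vrzzzvSvzzzrv ⇒ vrzzzvvvzzzrv   [S → v]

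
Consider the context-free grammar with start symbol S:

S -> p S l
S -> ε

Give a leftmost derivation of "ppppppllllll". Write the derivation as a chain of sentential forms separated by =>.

S => pSl => ppSll => pppSlll => ppppSllll => pppppSlllll => ppppppSllllll => ppppppllllll

S => pSl   [S -> p S l]
pSl => ppSll   [S -> p S l]
ppSll => pppSlll   [S -> p S l]
pppSlll => ppppSllll   [S -> p S l]
ppppSllll => pppppSlllll   [S -> p S l]
pppppSlllll => ppppppSllllll   [S -> p S l]
ppppppSllllll => ppppppllllll   [S -> ε]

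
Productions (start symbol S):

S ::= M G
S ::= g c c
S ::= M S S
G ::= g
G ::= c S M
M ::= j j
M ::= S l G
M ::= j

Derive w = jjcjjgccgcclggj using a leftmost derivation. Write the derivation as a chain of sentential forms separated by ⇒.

S ⇒ MG   [S ::= M G]
MG ⇒ jjG   [M ::= j j]
jjG ⇒ jjcSM   [G ::= c S M]
jjcSM ⇒ jjcMGM   [S ::= M G]
jjcMGM ⇒ jjcSlGGM   [M ::= S l G]
jjcSlGGM ⇒ jjcMSSlGGM   [S ::= M S S]
jjcMSSlGGM ⇒ jjcjjSSlGGM   [M ::= j j]
jjcjjSSlGGM ⇒ jjcjjgccSlGGM   [S ::= g c c]
jjcjjgccSlGGM ⇒ jjcjjgccgcclGGM   [S ::= g c c]
jjcjjgccgcclGGM ⇒ jjcjjgccgcclgGM   [G ::= g]
jjcjjgccgcclgGM ⇒ jjcjjgccgcclggM   [G ::= g]
jjcjjgccgcclggM ⇒ jjcjjgccgcclggj   [M ::= j]

S⇒MG⇒jjG⇒jjcSM⇒jjcMGM⇒jjcSlGGM⇒jjcMSSlGGM⇒jjcjjSSlGGM⇒jjcjjgccSlGGM⇒jjcjjgccgcclGGM⇒jjcjjgccgcclgGM⇒jjcjjgccgcclggM⇒jjcjjgccgcclggj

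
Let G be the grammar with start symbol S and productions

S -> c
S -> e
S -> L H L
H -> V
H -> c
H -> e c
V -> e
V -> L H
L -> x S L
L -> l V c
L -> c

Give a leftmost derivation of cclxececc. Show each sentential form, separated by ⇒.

S ⇒ LHL ⇒ cHL ⇒ ccL ⇒ cclVc ⇒ cclLHc ⇒ cclxSLHc ⇒ cclxeLHc ⇒ cclxecHc ⇒ cclxececc

S ⇒ LHL   [S -> L H L]
LHL ⇒ cHL   [L -> c]
cHL ⇒ ccL   [H -> c]
ccL ⇒ cclVc   [L -> l V c]
cclVc ⇒ cclLHc   [V -> L H]
cclLHc ⇒ cclxSLHc   [L -> x S L]
cclxSLHc ⇒ cclxeLHc   [S -> e]
cclxeLHc ⇒ cclxecHc   [L -> c]
cclxecHc ⇒ cclxececc   [H -> e c]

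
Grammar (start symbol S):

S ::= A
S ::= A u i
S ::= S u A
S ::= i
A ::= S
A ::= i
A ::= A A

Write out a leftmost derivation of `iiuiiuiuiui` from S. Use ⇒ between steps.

S ⇒ SuA ⇒ SuAuA ⇒ AuiuAuA ⇒ AAuiuAuA ⇒ SAuiuAuA ⇒ SuAAuiuAuA ⇒ AuAAuiuAuA ⇒ AAuAAuiuAuA ⇒ iAuAAuiuAuA ⇒ iiuAAuiuAuA ⇒ iiuiAuiuAuA ⇒ iiuiiuiuAuA ⇒ iiuiiuiuiuA ⇒ iiuiiuiuiui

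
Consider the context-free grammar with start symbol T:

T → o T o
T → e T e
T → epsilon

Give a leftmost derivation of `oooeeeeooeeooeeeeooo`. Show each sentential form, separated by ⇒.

T ⇒ oTo ⇒ ooToo ⇒ oooTooo ⇒ oooeTeooo ⇒ oooeeTeeooo ⇒ oooeeeTeeeooo ⇒ oooeeeeTeeeeooo ⇒ oooeeeeoToeeeeooo ⇒ oooeeeeooTooeeeeooo ⇒ oooeeeeooeTeooeeeeooo ⇒ oooeeeeooeeooeeeeooo

T ⇒ oTo   [T → o T o]
oTo ⇒ ooToo   [T → o T o]
ooToo ⇒ oooTooo   [T → o T o]
oooTooo ⇒ oooeTeooo   [T → e T e]
oooeTeooo ⇒ oooeeTeeooo   [T → e T e]
oooeeTeeooo ⇒ oooeeeTeeeooo   [T → e T e]
oooeeeTeeeooo ⇒ oooeeeeTeeeeooo   [T → e T e]
oooeeeeTeeeeooo ⇒ oooeeeeoToeeeeooo   [T → o T o]
oooeeeeoToeeeeooo ⇒ oooeeeeooTooeeeeooo   [T → o T o]
oooeeeeooTooeeeeooo ⇒ oooeeeeooeTeooeeeeooo   [T → e T e]
oooeeeeooeTeooeeeeooo ⇒ oooeeeeooeeooeeeeooo   [T → epsilon]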